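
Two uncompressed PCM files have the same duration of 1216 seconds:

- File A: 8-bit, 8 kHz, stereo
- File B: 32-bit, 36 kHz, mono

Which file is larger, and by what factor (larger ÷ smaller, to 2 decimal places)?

File B, by a factor of 9.00

File A: 8,000 × 1 × 2 = 16,000 bytes/s.
File B: 36,000 × 4 × 1 = 144,000 bytes/s.
File B is larger; ratio = 175,104,000 / 19,456,000 = 9.00.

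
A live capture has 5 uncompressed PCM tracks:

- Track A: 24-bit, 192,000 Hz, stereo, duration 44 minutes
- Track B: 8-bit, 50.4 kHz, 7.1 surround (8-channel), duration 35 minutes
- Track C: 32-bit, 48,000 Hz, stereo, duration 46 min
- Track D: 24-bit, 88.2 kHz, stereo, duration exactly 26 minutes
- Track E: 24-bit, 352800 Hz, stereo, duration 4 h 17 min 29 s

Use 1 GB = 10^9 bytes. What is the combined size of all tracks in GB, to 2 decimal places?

38.48 GB

Track A: 44 minutes = 2,640 s; 192,000 × 2,640 × 3 × 2 = 3,041,280,000 bytes.
Track B: 35 minutes = 2,100 s; 50,400 × 2,100 × 1 × 8 = 846,720,000 bytes.
Track C: 46 min = 2,760 s; 48,000 × 2,760 × 4 × 2 = 1,059,840,000 bytes.
Track D: exactly 26 minutes = 1,560 s; 88,200 × 1,560 × 3 × 2 = 825,552,000 bytes.
Track E: 4 h 17 min 29 s = 15,449 s; 352,800 × 15,449 × 3 × 2 = 32,702,443,200 bytes.
Total = 38,475,835,200 bytes = 38.48 GB.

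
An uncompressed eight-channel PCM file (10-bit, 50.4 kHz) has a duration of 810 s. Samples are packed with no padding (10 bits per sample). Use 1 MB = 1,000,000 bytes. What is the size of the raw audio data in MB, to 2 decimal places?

Bits = 50,400 × 810 × 10 × 8 = 3,265,920,000 bits = 408,240,000 bytes.
408,240,000 / 1,000,000 = 408.24 MB.

408.24 MB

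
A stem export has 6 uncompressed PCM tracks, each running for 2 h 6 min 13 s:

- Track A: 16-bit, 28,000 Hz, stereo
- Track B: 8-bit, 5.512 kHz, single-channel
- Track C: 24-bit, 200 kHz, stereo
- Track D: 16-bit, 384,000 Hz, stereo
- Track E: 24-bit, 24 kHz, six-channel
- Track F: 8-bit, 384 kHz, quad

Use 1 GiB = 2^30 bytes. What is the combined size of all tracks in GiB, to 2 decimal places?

2 h 6 min 13 s = 7,573 s.
Track A: 28,000 × 7,573 × 2 × 2 = 848,176,000 bytes.
Track B: 5,512 × 7,573 × 1 × 1 = 41,742,376 bytes.
Track C: 200,000 × 7,573 × 3 × 2 = 9,087,600,000 bytes.
Track D: 384,000 × 7,573 × 2 × 2 = 11,632,128,000 bytes.
Track E: 24,000 × 7,573 × 3 × 6 = 3,271,536,000 bytes.
Track F: 384,000 × 7,573 × 1 × 4 = 11,632,128,000 bytes.
Total = 36,513,310,376 bytes = 34.01 GiB.

34.01 GiB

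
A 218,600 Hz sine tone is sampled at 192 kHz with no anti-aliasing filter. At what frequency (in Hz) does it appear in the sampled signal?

26,600 Hz

Nyquist = 192,000/2 = 96,000 Hz; 218,600 Hz exceeds it.
Alias = |218,600 − 1×192,000| = |218,600 − 192,000| = 26,600 Hz.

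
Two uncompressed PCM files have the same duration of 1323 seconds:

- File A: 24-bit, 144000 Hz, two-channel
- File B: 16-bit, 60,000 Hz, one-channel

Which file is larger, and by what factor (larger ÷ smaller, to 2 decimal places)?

File A, by a factor of 7.20

File A: 144,000 × 3 × 2 = 864,000 bytes/s.
File B: 60,000 × 2 × 1 = 120,000 bytes/s.
File A is larger; ratio = 1,143,072,000 / 158,760,000 = 7.20.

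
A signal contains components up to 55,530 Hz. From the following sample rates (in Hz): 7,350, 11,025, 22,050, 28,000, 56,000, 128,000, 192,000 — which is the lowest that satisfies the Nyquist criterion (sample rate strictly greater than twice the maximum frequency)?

Need sample rate > 2 × 55,530 = 111,060 Hz.
Lowest listed rate above 111,060 Hz is 128,000 Hz.

128,000 Hz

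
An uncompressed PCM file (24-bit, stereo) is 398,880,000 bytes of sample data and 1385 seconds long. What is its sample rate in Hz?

Bytes = sample_rate × seconds × bytes_per_sample × channels.
sample_rate = 398,880,000 / (1,385 × 3 × 2) = 398,880,000 / 8,310 = 48,000 Hz.

48,000 Hz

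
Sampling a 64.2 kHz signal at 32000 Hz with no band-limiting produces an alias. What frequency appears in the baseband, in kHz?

0.2 kHz

Nyquist = 32,000/2 = 16,000 Hz; 64,200 Hz exceeds it.
Alias = |64,200 − 2×32,000| = |64,200 − 64,000| = 200 Hz = 0.2 kHz.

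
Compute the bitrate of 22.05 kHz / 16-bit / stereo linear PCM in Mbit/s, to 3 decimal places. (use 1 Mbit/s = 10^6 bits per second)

0.706 Mbit/s

Bit rate = 22,050 × 16 × 2 = 705,600 bits/s.
= 0.706 Mbit/s.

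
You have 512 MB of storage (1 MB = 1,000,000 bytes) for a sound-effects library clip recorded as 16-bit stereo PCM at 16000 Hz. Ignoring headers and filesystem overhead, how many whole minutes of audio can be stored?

Uncompressed byte rate = 16,000 × 2 × 2 = 64,000 bytes/s.
Capacity = 512 × 1,000,000 = 512,000,000 bytes.
512,000,000 / 64,000 ≈ 8000 s → 133 minutes.

133 minutes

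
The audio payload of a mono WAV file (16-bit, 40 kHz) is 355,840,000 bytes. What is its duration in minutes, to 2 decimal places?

74.13 minutes

Byte rate = 40,000 × 2 × 1 = 80,000 bytes/s.
Duration = 355,840,000 / 80,000 = 4,448 s.
4,448 s / 60 = 74.13 minutes.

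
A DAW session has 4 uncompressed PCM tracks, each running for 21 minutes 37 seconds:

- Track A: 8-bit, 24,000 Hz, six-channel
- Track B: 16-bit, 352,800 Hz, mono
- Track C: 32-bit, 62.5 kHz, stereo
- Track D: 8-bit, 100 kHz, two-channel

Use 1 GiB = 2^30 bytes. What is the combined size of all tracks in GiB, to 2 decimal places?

1.87 GiB

21 minutes 37 seconds = 1,297 s.
Track A: 24,000 × 1,297 × 1 × 6 = 186,768,000 bytes.
Track B: 352,800 × 1,297 × 2 × 1 = 915,163,200 bytes.
Track C: 62,500 × 1,297 × 4 × 2 = 648,500,000 bytes.
Track D: 100,000 × 1,297 × 1 × 2 = 259,400,000 bytes.
Total = 2,009,831,200 bytes = 1.87 GiB.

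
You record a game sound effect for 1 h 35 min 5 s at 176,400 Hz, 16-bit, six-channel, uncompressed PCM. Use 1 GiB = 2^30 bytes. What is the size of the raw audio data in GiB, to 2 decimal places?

Duration = 1 h 35 min 5 s = 5,705 s.
Bytes = 176,400 samples/s × 5,705 s × 2 bytes/sample × 6 ch = 12,076,344,000 bytes.
12,076,344,000 / 1,073,741,824 = 11.25 GiB.

11.25 GiB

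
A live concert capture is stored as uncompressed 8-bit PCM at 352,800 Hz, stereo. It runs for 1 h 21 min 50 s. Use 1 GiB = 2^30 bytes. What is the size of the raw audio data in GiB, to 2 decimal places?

3.23 GiB

Duration = 1 h 21 min 50 s = 4,910 s.
Bytes = 352,800 samples/s × 4,910 s × 1 bytes/sample × 2 ch = 3,464,496,000 bytes.
3,464,496,000 / 1,073,741,824 = 3.23 GiB.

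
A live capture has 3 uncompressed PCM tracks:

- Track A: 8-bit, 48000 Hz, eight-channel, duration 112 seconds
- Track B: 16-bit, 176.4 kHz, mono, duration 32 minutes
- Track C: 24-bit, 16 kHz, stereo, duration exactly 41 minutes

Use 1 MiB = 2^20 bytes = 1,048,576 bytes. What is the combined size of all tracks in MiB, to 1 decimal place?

912.2 MiB

Track A: 48,000 × 112 × 1 × 8 = 43,008,000 bytes.
Track B: 32 minutes = 1,920 s; 176,400 × 1,920 × 2 × 1 = 677,376,000 bytes.
Track C: exactly 41 minutes = 2,460 s; 16,000 × 2,460 × 3 × 2 = 236,160,000 bytes.
Total = 956,544,000 bytes = 912.2 MiB.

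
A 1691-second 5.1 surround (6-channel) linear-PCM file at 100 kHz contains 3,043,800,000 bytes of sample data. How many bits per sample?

Bytes per sample = 3,043,800,000 / (100,000 × 1,691 × 6) = 3,043,800,000 / 1,014,600,000 = 3.
Bit depth = 3 × 8 = 24 bits.

24 bits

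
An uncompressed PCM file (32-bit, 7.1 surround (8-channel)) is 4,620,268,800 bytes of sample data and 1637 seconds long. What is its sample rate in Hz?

Bytes = sample_rate × seconds × bytes_per_sample × channels.
sample_rate = 4,620,268,800 / (1,637 × 4 × 8) = 4,620,268,800 / 52,384 = 88,200 Hz.

88,200 Hz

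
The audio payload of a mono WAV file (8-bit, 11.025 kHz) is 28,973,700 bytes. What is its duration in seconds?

2,628 seconds

Byte rate = 11,025 × 1 × 1 = 11,025 bytes/s.
Duration = 28,973,700 / 11,025 = 2,628 s.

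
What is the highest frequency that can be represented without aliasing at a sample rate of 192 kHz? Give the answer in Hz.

Nyquist frequency = sample rate / 2 = 192,000 / 2 = 96,000 Hz.

96,000 Hz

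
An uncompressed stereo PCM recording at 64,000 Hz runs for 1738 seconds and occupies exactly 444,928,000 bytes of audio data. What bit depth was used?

Bytes per sample = 444,928,000 / (64,000 × 1,738 × 2) = 444,928,000 / 222,464,000 = 2.
Bit depth = 2 × 8 = 16 bits.

16 bits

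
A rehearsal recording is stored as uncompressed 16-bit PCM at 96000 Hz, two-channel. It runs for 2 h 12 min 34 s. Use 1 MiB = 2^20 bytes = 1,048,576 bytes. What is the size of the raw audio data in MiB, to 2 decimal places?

2912.84 MiB

Duration = 2 h 12 min 34 s = 7,954 s.
Bytes = 96,000 samples/s × 7,954 s × 2 bytes/sample × 2 ch = 3,054,336,000 bytes.
3,054,336,000 / 1,048,576 = 2912.84 MiB.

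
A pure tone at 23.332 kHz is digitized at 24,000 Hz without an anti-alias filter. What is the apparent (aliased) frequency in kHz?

Nyquist = 24,000/2 = 12,000 Hz; 23,332 Hz exceeds it.
Alias = |23,332 − 1×24,000| = |23,332 − 24,000| = 668 Hz = 0.668 kHz.

0.668 kHz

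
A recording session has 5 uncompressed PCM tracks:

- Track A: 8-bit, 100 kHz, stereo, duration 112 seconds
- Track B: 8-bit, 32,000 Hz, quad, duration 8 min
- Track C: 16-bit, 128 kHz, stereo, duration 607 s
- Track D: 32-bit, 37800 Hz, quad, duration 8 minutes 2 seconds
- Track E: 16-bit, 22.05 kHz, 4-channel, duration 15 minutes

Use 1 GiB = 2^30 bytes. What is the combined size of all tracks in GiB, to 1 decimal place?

0.8 GiB

Track A: 100,000 × 112 × 1 × 2 = 22,400,000 bytes.
Track B: 8 min = 480 s; 32,000 × 480 × 1 × 4 = 61,440,000 bytes.
Track C: 128,000 × 607 × 2 × 2 = 310,784,000 bytes.
Track D: 8 minutes 2 seconds = 482 s; 37,800 × 482 × 4 × 4 = 291,513,600 bytes.
Track E: 15 minutes = 900 s; 22,050 × 900 × 2 × 4 = 158,760,000 bytes.
Total = 844,897,600 bytes = 0.8 GiB.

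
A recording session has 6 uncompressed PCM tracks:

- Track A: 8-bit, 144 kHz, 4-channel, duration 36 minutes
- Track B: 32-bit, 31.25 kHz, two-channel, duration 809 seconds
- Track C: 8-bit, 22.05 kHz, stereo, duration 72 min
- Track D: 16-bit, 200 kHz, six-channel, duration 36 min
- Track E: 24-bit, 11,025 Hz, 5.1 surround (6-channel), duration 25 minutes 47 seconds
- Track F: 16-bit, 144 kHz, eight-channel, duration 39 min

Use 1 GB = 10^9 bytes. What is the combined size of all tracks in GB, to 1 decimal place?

Track A: 36 minutes = 2,160 s; 144,000 × 2,160 × 1 × 4 = 1,244,160,000 bytes.
Track B: 31,250 × 809 × 4 × 2 = 202,250,000 bytes.
Track C: 72 min = 4,320 s; 22,050 × 4,320 × 1 × 2 = 190,512,000 bytes.
Track D: 36 min = 2,160 s; 200,000 × 2,160 × 2 × 6 = 5,184,000,000 bytes.
Track E: 25 minutes 47 seconds = 1,547 s; 11,025 × 1,547 × 3 × 6 = 307,002,150 bytes.
Track F: 39 min = 2,340 s; 144,000 × 2,340 × 2 × 8 = 5,391,360,000 bytes.
Total = 12,519,284,150 bytes = 12.5 GB.

12.5 GB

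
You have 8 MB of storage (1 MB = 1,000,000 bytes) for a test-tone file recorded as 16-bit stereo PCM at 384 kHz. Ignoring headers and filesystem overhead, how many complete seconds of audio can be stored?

Uncompressed byte rate = 384,000 × 2 × 2 = 1,536,000 bytes/s.
Capacity = 8 × 1,000,000 = 8,000,000 bytes.
8,000,000 / 1,536,000 ≈ 5.21 s → 5 seconds.

5 seconds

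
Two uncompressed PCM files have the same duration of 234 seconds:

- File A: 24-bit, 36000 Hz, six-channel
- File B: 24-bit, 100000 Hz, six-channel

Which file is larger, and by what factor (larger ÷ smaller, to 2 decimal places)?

File A: 36,000 × 3 × 6 = 648,000 bytes/s.
File B: 100,000 × 3 × 6 = 1,800,000 bytes/s.
File B is larger; ratio = 421,200,000 / 151,632,000 = 2.78.

File B, by a factor of 2.78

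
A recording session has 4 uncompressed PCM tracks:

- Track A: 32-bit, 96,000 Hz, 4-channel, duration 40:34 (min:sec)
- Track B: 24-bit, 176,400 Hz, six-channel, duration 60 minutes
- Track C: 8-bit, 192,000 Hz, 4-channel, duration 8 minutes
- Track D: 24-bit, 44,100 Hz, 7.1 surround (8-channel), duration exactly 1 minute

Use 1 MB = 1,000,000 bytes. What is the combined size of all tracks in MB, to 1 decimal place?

15601.5 MB

Track A: 40:34 (min:sec) = 2,434 s; 96,000 × 2,434 × 4 × 4 = 3,738,624,000 bytes.
Track B: 60 minutes = 3,600 s; 176,400 × 3,600 × 3 × 6 = 11,430,720,000 bytes.
Track C: 8 minutes = 480 s; 192,000 × 480 × 1 × 4 = 368,640,000 bytes.
Track D: exactly 1 minute = 60 s; 44,100 × 60 × 3 × 8 = 63,504,000 bytes.
Total = 15,601,488,000 bytes = 15601.5 MB.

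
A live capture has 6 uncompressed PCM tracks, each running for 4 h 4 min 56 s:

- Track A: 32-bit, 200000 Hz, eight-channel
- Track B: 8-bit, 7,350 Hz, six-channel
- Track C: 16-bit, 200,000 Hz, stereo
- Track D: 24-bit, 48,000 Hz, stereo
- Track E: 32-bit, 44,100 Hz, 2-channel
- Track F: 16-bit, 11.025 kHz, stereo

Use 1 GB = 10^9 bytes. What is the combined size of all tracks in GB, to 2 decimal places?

116.52 GB

4 h 4 min 56 s = 14,696 s.
Track A: 200,000 × 14,696 × 4 × 8 = 94,054,400,000 bytes.
Track B: 7,350 × 14,696 × 1 × 6 = 648,093,600 bytes.
Track C: 200,000 × 14,696 × 2 × 2 = 11,756,800,000 bytes.
Track D: 48,000 × 14,696 × 3 × 2 = 4,232,448,000 bytes.
Track E: 44,100 × 14,696 × 4 × 2 = 5,184,748,800 bytes.
Track F: 11,025 × 14,696 × 2 × 2 = 648,093,600 bytes.
Total = 116,524,584,000 bytes = 116.52 GB.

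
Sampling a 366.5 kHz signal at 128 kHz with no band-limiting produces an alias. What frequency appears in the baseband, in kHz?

Nyquist = 128,000/2 = 64,000 Hz; 366,500 Hz exceeds it.
Alias = |366,500 − 3×128,000| = |366,500 − 384,000| = 17,500 Hz = 17.5 kHz.

17.5 kHz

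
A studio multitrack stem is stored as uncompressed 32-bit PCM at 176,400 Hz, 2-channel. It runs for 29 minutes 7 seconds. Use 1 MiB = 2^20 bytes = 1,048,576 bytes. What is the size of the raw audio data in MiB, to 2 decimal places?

2351.16 MiB

Duration = 29 minutes 7 seconds = 1,747 s.
Bytes = 176,400 samples/s × 1,747 s × 4 bytes/sample × 2 ch = 2,465,366,400 bytes.
2,465,366,400 / 1,048,576 = 2351.16 MiB.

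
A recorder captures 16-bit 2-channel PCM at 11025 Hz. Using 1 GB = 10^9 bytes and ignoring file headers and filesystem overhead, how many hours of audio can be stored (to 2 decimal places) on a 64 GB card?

Uncompressed byte rate = 11,025 × 2 × 2 = 44,100 bytes/s.
Capacity = 64 × 1,000,000,000 = 64,000,000,000 bytes.
64,000,000,000 / 44,100 ≈ 1451247.17 s → 403.12 hours.

403.12 hours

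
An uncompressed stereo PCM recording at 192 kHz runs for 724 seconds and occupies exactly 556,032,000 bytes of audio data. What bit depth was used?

16 bits

Bytes per sample = 556,032,000 / (192,000 × 724 × 2) = 556,032,000 / 278,016,000 = 2.
Bit depth = 2 × 8 = 16 bits.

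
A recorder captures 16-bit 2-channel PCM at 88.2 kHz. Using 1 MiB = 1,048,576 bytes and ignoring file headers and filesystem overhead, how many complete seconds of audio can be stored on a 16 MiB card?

47 seconds

Uncompressed byte rate = 88,200 × 2 × 2 = 352,800 bytes/s.
Capacity = 16 × 1,048,576 = 16,777,216 bytes.
16,777,216 / 352,800 ≈ 47.55 s → 47 seconds.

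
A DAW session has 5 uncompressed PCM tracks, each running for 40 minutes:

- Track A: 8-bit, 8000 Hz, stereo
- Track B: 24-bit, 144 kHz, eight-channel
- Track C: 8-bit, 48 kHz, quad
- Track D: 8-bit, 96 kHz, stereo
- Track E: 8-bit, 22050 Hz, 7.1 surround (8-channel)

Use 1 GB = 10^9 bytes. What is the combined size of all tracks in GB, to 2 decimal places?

40 minutes = 2,400 s.
Track A: 8,000 × 2,400 × 1 × 2 = 38,400,000 bytes.
Track B: 144,000 × 2,400 × 3 × 8 = 8,294,400,000 bytes.
Track C: 48,000 × 2,400 × 1 × 4 = 460,800,000 bytes.
Track D: 96,000 × 2,400 × 1 × 2 = 460,800,000 bytes.
Track E: 22,050 × 2,400 × 1 × 8 = 423,360,000 bytes.
Total = 9,677,760,000 bytes = 9.68 GB.

9.68 GB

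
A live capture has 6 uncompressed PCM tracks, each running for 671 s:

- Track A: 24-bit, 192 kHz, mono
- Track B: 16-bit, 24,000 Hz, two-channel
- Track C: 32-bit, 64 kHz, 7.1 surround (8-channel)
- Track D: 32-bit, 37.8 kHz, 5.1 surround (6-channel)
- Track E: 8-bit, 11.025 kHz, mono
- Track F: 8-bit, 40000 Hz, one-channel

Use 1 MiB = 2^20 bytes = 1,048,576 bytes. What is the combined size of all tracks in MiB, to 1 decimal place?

Track A: 192,000 × 671 × 3 × 1 = 386,496,000 bytes.
Track B: 24,000 × 671 × 2 × 2 = 64,416,000 bytes.
Track C: 64,000 × 671 × 4 × 8 = 1,374,208,000 bytes.
Track D: 37,800 × 671 × 4 × 6 = 608,731,200 bytes.
Track E: 11,025 × 671 × 1 × 1 = 7,397,775 bytes.
Track F: 40,000 × 671 × 1 × 1 = 26,840,000 bytes.
Total = 2,468,088,975 bytes = 2353.8 MiB.

2353.8 MiB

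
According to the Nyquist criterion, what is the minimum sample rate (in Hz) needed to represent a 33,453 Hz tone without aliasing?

Minimum sample rate = 2 × 33,453 Hz = 66,906 Hz.

66,906 Hz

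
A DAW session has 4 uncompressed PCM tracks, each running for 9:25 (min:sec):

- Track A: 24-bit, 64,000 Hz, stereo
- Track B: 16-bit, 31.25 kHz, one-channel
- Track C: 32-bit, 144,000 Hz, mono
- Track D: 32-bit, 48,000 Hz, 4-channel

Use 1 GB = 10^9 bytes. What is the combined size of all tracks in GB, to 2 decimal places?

9:25 (min:sec) = 565 s.
Track A: 64,000 × 565 × 3 × 2 = 216,960,000 bytes.
Track B: 31,250 × 565 × 2 × 1 = 35,312,500 bytes.
Track C: 144,000 × 565 × 4 × 1 = 325,440,000 bytes.
Track D: 48,000 × 565 × 4 × 4 = 433,920,000 bytes.
Total = 1,011,632,500 bytes = 1.01 GB.

1.01 GB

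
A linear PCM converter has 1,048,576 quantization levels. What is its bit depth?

20 bits

log2(1,048,576) = 20.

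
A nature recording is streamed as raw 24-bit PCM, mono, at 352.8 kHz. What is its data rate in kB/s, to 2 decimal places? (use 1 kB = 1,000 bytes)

Bit rate = 352,800 × 24 × 1 = 8,467,200 bits/s.
8,467,200 / 8 = 1,058,400 B/s = 1058.40 kB/s.

1058.40 kB/s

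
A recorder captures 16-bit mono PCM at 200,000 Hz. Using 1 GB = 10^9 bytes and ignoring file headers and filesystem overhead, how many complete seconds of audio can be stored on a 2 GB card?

Uncompressed byte rate = 200,000 × 2 × 1 = 400,000 bytes/s.
Capacity = 2 × 1,000,000,000 = 2,000,000,000 bytes.
2,000,000,000 / 400,000 ≈ 5000 s → 5,000 seconds.

5,000 seconds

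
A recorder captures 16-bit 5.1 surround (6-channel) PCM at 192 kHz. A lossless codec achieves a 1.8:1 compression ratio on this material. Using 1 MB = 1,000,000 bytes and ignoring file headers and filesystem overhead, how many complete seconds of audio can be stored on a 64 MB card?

50 seconds

Uncompressed byte rate = 192,000 × 2 × 6 = 2,304,000 bytes/s.
After 1.8:1 compression, effective rate ≈ 1280000 bytes/s.
Capacity = 64 × 1,000,000 = 64,000,000 bytes.
64,000,000 / effective rate ≈ 50 s → 50 seconds.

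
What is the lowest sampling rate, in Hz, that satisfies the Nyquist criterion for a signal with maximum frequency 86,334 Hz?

Minimum sample rate = 2 × 86,334 Hz = 172,668 Hz.

172,668 Hz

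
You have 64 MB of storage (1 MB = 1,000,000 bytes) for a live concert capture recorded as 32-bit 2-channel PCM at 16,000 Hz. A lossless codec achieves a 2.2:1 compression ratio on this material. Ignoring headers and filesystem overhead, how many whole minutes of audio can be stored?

18 minutes

Uncompressed byte rate = 16,000 × 4 × 2 = 128,000 bytes/s.
After 2.2:1 compression, effective rate ≈ 58181.82 bytes/s.
Capacity = 64 × 1,000,000 = 64,000,000 bytes.
64,000,000 / effective rate ≈ 1100 s → 18 minutes.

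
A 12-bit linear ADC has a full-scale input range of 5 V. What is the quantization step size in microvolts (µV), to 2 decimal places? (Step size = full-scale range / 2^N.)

5 V / 2^12 = 5 / 4,096 V = 1220.70 µV.

1220.70 µV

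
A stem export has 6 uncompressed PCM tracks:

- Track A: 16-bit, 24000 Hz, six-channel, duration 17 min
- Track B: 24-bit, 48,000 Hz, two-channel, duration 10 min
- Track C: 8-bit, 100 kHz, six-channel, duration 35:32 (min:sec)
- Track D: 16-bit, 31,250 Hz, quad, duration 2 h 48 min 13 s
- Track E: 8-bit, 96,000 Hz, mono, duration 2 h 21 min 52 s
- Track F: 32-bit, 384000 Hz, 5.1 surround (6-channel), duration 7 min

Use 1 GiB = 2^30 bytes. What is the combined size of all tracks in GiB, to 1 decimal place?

Track A: 17 min = 1,020 s; 24,000 × 1,020 × 2 × 6 = 293,760,000 bytes.
Track B: 10 min = 600 s; 48,000 × 600 × 3 × 2 = 172,800,000 bytes.
Track C: 35:32 (min:sec) = 2,132 s; 100,000 × 2,132 × 1 × 6 = 1,279,200,000 bytes.
Track D: 2 h 48 min 13 s = 10,093 s; 31,250 × 10,093 × 2 × 4 = 2,523,250,000 bytes.
Track E: 2 h 21 min 52 s = 8,512 s; 96,000 × 8,512 × 1 × 1 = 817,152,000 bytes.
Track F: 7 min = 420 s; 384,000 × 420 × 4 × 6 = 3,870,720,000 bytes.
Total = 8,956,882,000 bytes = 8.3 GiB.

8.3 GiB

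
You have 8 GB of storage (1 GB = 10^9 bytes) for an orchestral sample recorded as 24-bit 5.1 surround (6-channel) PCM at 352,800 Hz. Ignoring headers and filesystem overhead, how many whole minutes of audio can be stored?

Uncompressed byte rate = 352,800 × 3 × 6 = 6,350,400 bytes/s.
Capacity = 8 × 1,000,000,000 = 8,000,000,000 bytes.
8,000,000,000 / 6,350,400 ≈ 1259.76 s → 20 minutes.

20 minutes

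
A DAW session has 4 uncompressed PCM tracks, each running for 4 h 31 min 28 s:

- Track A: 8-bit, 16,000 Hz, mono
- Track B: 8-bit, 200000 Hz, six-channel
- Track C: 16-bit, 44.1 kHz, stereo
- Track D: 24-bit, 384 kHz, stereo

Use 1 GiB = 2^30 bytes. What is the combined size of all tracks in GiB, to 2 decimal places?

4 h 31 min 28 s = 16,288 s.
Track A: 16,000 × 16,288 × 1 × 1 = 260,608,000 bytes.
Track B: 200,000 × 16,288 × 1 × 6 = 19,545,600,000 bytes.
Track C: 44,100 × 16,288 × 2 × 2 = 2,873,203,200 bytes.
Track D: 384,000 × 16,288 × 3 × 2 = 37,527,552,000 bytes.
Total = 60,206,963,200 bytes = 56.07 GiB.

56.07 GiB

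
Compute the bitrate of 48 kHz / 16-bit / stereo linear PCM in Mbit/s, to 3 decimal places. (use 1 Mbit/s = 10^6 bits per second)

1.536 Mbit/s

Bit rate = 48,000 × 16 × 2 = 1,536,000 bits/s.
= 1.536 Mbit/s.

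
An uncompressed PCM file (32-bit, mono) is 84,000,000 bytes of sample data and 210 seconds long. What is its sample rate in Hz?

Bytes = sample_rate × seconds × bytes_per_sample × channels.
sample_rate = 84,000,000 / (210 × 4 × 1) = 84,000,000 / 840 = 100,000 Hz.

100,000 Hz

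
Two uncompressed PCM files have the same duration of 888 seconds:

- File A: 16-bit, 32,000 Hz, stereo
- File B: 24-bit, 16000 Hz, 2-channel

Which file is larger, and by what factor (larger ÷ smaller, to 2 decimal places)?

File A, by a factor of 1.33

File A: 32,000 × 2 × 2 = 128,000 bytes/s.
File B: 16,000 × 3 × 2 = 96,000 bytes/s.
File A is larger; ratio = 113,664,000 / 85,248,000 = 1.33.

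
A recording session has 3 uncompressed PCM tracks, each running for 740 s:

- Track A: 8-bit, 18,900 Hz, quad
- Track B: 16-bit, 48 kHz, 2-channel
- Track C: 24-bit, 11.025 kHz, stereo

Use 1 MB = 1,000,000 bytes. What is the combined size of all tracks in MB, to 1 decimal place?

Track A: 18,900 × 740 × 1 × 4 = 55,944,000 bytes.
Track B: 48,000 × 740 × 2 × 2 = 142,080,000 bytes.
Track C: 11,025 × 740 × 3 × 2 = 48,951,000 bytes.
Total = 246,975,000 bytes = 247.0 MB.

247.0 MB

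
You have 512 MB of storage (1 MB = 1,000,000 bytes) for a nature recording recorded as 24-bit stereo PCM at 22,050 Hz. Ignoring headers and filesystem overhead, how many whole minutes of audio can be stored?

Uncompressed byte rate = 22,050 × 3 × 2 = 132,300 bytes/s.
Capacity = 512 × 1,000,000 = 512,000,000 bytes.
512,000,000 / 132,300 ≈ 3869.99 s → 64 minutes.

64 minutes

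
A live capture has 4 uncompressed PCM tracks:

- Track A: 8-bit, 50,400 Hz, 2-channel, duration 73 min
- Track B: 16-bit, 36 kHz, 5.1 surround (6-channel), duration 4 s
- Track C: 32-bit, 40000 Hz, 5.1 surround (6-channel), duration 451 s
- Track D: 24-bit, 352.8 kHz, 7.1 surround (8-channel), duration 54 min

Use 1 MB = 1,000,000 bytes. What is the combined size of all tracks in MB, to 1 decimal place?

28309.9 MB

Track A: 73 min = 4,380 s; 50,400 × 4,380 × 1 × 2 = 441,504,000 bytes.
Track B: 36,000 × 4 × 2 × 6 = 1,728,000 bytes.
Track C: 40,000 × 451 × 4 × 6 = 432,960,000 bytes.
Track D: 54 min = 3,240 s; 352,800 × 3,240 × 3 × 8 = 27,433,728,000 bytes.
Total = 28,309,920,000 bytes = 28309.9 MB.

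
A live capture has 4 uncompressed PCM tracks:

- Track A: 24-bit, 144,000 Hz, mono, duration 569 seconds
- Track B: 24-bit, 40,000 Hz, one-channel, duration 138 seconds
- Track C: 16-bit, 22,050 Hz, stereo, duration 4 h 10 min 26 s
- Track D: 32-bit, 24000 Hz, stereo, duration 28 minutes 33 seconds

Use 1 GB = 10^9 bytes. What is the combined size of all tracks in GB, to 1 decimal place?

1.9 GB

Track A: 144,000 × 569 × 3 × 1 = 245,808,000 bytes.
Track B: 40,000 × 138 × 3 × 1 = 16,560,000 bytes.
Track C: 4 h 10 min 26 s = 15,026 s; 22,050 × 15,026 × 2 × 2 = 1,325,293,200 bytes.
Track D: 28 minutes 33 seconds = 1,713 s; 24,000 × 1,713 × 4 × 2 = 328,896,000 bytes.
Total = 1,916,557,200 bytes = 1.9 GB.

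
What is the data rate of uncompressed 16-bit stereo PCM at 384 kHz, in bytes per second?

Bit rate = 384,000 × 16 × 2 = 12,288,000 bits/s.
12,288,000 / 8 = 1,536,000 bytes/s.

1,536,000 bytes/s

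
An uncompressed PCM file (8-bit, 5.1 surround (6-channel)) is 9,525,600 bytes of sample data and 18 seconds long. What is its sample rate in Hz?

88,200 Hz

Bytes = sample_rate × seconds × bytes_per_sample × channels.
sample_rate = 9,525,600 / (18 × 1 × 6) = 9,525,600 / 108 = 88,200 Hz.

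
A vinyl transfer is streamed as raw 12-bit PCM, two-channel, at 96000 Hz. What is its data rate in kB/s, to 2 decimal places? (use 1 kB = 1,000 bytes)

Bit rate = 96,000 × 12 × 2 = 2,304,000 bits/s.
2,304,000 / 8 = 288,000 B/s = 288.00 kB/s.

288.00 kB/s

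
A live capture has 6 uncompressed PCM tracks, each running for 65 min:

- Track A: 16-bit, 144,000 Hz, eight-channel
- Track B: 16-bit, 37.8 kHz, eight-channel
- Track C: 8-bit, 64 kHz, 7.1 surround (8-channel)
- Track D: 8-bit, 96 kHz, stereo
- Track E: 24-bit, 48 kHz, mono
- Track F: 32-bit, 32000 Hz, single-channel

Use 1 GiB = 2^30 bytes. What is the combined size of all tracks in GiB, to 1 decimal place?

65 min = 3,900 s.
Track A: 144,000 × 3,900 × 2 × 8 = 8,985,600,000 bytes.
Track B: 37,800 × 3,900 × 2 × 8 = 2,358,720,000 bytes.
Track C: 64,000 × 3,900 × 1 × 8 = 1,996,800,000 bytes.
Track D: 96,000 × 3,900 × 1 × 2 = 748,800,000 bytes.
Track E: 48,000 × 3,900 × 3 × 1 = 561,600,000 bytes.
Track F: 32,000 × 3,900 × 4 × 1 = 499,200,000 bytes.
Total = 15,150,720,000 bytes = 14.1 GiB.

14.1 GiB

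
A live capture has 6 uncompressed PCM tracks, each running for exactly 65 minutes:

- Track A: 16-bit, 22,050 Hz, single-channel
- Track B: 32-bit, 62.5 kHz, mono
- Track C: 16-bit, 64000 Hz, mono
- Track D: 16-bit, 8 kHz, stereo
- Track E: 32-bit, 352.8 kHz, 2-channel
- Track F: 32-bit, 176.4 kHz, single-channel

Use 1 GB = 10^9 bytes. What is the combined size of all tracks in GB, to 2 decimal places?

15.53 GB

exactly 65 minutes = 3,900 s.
Track A: 22,050 × 3,900 × 2 × 1 = 171,990,000 bytes.
Track B: 62,500 × 3,900 × 4 × 1 = 975,000,000 bytes.
Track C: 64,000 × 3,900 × 2 × 1 = 499,200,000 bytes.
Track D: 8,000 × 3,900 × 2 × 2 = 124,800,000 bytes.
Track E: 352,800 × 3,900 × 4 × 2 = 11,007,360,000 bytes.
Track F: 176,400 × 3,900 × 4 × 1 = 2,751,840,000 bytes.
Total = 15,530,190,000 bytes = 15.53 GB.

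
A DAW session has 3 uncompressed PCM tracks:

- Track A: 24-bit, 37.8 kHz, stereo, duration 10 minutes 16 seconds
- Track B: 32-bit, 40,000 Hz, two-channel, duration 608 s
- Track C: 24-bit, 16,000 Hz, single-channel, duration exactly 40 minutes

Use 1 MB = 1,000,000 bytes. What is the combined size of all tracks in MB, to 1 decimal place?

Track A: 10 minutes 16 seconds = 616 s; 37,800 × 616 × 3 × 2 = 139,708,800 bytes.
Track B: 40,000 × 608 × 4 × 2 = 194,560,000 bytes.
Track C: exactly 40 minutes = 2,400 s; 16,000 × 2,400 × 3 × 1 = 115,200,000 bytes.
Total = 449,468,800 bytes = 449.5 MB.

449.5 MB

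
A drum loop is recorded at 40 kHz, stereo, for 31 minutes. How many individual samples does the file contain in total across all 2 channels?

148,800,000 samples

31 minutes = 1,860 s.
40,000 × 1,860 s × 2 ch = 148,800,000 samples.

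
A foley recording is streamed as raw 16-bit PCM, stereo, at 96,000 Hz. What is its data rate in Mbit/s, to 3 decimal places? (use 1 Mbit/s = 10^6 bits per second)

Bit rate = 96,000 × 16 × 2 = 3,072,000 bits/s.
= 3.072 Mbit/s.

3.072 Mbit/s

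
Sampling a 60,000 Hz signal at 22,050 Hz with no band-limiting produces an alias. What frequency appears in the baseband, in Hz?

6,150 Hz

Nyquist = 22,050/2 = 11,025 Hz; 60,000 Hz exceeds it.
Alias = |60,000 − 3×22,050| = |60,000 − 66,150| = 6,150 Hz.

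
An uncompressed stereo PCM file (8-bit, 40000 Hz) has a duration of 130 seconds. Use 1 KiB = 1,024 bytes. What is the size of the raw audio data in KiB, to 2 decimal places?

Bytes = 40,000 samples/s × 130 s × 1 bytes/sample × 2 ch = 10,400,000 bytes.
10,400,000 / 1,024 = 10156.25 KiB.

10156.25 KiB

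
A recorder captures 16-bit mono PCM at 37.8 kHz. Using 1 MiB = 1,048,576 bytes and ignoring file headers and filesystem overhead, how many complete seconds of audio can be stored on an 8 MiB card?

110 seconds

Uncompressed byte rate = 37,800 × 2 × 1 = 75,600 bytes/s.
Capacity = 8 × 1,048,576 = 8,388,608 bytes.
8,388,608 / 75,600 ≈ 110.96 s → 110 seconds.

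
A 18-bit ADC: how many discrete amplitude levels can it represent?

2^18 = 262,144.

262,144 levels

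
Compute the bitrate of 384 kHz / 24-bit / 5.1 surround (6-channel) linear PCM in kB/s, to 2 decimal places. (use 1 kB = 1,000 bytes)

Bit rate = 384,000 × 24 × 6 = 55,296,000 bits/s.
55,296,000 / 8 = 6,912,000 B/s = 6912.00 kB/s.

6912.00 kB/s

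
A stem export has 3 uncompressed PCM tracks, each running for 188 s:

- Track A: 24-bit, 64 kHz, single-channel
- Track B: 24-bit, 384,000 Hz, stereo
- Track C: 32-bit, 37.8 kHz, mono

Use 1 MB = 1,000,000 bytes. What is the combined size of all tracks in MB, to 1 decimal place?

497.7 MB

Track A: 64,000 × 188 × 3 × 1 = 36,096,000 bytes.
Track B: 384,000 × 188 × 3 × 2 = 433,152,000 bytes.
Track C: 37,800 × 188 × 4 × 1 = 28,425,600 bytes.
Total = 497,673,600 bytes = 497.7 MB.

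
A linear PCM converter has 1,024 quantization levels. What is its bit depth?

10 bits

log2(1,024) = 10.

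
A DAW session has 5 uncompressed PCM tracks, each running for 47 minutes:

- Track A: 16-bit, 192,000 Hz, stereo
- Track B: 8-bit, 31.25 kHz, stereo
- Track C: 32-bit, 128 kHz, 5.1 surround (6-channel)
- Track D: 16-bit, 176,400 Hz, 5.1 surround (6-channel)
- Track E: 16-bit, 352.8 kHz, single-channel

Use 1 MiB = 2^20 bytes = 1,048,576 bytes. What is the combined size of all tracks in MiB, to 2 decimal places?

18085.69 MiB

47 minutes = 2,820 s.
Track A: 192,000 × 2,820 × 2 × 2 = 2,165,760,000 bytes.
Track B: 31,250 × 2,820 × 1 × 2 = 176,250,000 bytes.
Track C: 128,000 × 2,820 × 4 × 6 = 8,663,040,000 bytes.
Track D: 176,400 × 2,820 × 2 × 6 = 5,969,376,000 bytes.
Track E: 352,800 × 2,820 × 2 × 1 = 1,989,792,000 bytes.
Total = 18,964,218,000 bytes = 18085.69 MiB.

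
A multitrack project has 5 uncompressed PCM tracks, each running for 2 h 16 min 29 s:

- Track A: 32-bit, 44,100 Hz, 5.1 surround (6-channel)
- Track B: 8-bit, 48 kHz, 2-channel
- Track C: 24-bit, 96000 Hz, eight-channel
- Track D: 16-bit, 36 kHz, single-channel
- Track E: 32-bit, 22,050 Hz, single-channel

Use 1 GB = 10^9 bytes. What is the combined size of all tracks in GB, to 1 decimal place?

29.6 GB

2 h 16 min 29 s = 8,189 s.
Track A: 44,100 × 8,189 × 4 × 6 = 8,667,237,600 bytes.
Track B: 48,000 × 8,189 × 1 × 2 = 786,144,000 bytes.
Track C: 96,000 × 8,189 × 3 × 8 = 18,867,456,000 bytes.
Track D: 36,000 × 8,189 × 2 × 1 = 589,608,000 bytes.
Track E: 22,050 × 8,189 × 4 × 1 = 722,269,800 bytes.
Total = 29,632,715,400 bytes = 29.6 GB.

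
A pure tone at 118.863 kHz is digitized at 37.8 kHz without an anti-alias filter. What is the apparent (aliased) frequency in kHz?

5.463 kHz

Nyquist = 37,800/2 = 18,900 Hz; 118,863 Hz exceeds it.
Alias = |118,863 − 3×37,800| = |118,863 − 113,400| = 5,463 Hz = 5.463 kHz.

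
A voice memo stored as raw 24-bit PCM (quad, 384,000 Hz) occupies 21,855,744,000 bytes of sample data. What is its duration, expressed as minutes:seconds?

79:03

Byte rate = 384,000 × 3 × 4 = 4,608,000 bytes/s.
Duration = 21,855,744,000 / 4,608,000 = 4,743 s.
4,743 s = 79:03.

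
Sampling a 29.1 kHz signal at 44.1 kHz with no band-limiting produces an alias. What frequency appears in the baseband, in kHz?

Nyquist = 44,100/2 = 22,050 Hz; 29,100 Hz exceeds it.
Alias = |29,100 − 1×44,100| = |29,100 − 44,100| = 15,000 Hz = 15 kHz.

15 kHz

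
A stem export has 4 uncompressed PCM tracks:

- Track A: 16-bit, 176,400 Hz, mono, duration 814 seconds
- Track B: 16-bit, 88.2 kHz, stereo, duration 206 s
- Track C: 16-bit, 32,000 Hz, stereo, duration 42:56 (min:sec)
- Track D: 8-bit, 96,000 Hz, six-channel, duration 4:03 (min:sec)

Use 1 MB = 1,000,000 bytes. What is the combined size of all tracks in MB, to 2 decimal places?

829.55 MB

Track A: 176,400 × 814 × 2 × 1 = 287,179,200 bytes.
Track B: 88,200 × 206 × 2 × 2 = 72,676,800 bytes.
Track C: 42:56 (min:sec) = 2,576 s; 32,000 × 2,576 × 2 × 2 = 329,728,000 bytes.
Track D: 4:03 (min:sec) = 243 s; 96,000 × 243 × 1 × 6 = 139,968,000 bytes.
Total = 829,552,000 bytes = 829.55 MB.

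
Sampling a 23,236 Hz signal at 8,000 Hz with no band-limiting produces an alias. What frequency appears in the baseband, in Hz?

764 Hz

Nyquist = 8,000/2 = 4,000 Hz; 23,236 Hz exceeds it.
Alias = |23,236 − 3×8,000| = |23,236 − 24,000| = 764 Hz.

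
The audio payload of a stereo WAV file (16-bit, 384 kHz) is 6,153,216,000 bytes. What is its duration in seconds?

Byte rate = 384,000 × 2 × 2 = 1,536,000 bytes/s.
Duration = 6,153,216,000 / 1,536,000 = 4,006 s.

4,006 seconds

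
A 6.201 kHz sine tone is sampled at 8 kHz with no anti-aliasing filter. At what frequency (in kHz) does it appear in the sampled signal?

1.799 kHz

Nyquist = 8,000/2 = 4,000 Hz; 6,201 Hz exceeds it.
Alias = |6,201 − 1×8,000| = |6,201 − 8,000| = 1,799 Hz = 1.799 kHz.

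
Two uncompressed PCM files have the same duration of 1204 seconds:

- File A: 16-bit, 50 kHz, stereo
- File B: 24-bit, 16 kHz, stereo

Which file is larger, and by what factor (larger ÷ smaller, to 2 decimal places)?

File A, by a factor of 2.08

File A: 50,000 × 2 × 2 = 200,000 bytes/s.
File B: 16,000 × 3 × 2 = 96,000 bytes/s.
File A is larger; ratio = 240,800,000 / 115,584,000 = 2.08.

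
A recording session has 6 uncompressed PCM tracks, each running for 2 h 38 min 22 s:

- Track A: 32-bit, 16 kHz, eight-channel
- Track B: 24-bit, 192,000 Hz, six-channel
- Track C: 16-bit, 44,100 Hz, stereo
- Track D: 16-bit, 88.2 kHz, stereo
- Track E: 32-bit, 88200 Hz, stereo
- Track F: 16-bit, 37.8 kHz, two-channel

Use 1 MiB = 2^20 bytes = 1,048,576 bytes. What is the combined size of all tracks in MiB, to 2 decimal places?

2 h 38 min 22 s = 9,502 s.
Track A: 16,000 × 9,502 × 4 × 8 = 4,865,024,000 bytes.
Track B: 192,000 × 9,502 × 3 × 6 = 32,838,912,000 bytes.
Track C: 44,100 × 9,502 × 2 × 2 = 1,676,152,800 bytes.
Track D: 88,200 × 9,502 × 2 × 2 = 3,352,305,600 bytes.
Track E: 88,200 × 9,502 × 4 × 2 = 6,704,611,200 bytes.
Track F: 37,800 × 9,502 × 2 × 2 = 1,436,702,400 bytes.
Total = 50,873,708,000 bytes = 48516.95 MiB.

48516.95 MiB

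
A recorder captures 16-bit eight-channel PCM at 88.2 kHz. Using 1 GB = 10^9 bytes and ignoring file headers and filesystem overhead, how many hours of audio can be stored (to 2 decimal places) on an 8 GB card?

1.57 hours

Uncompressed byte rate = 88,200 × 2 × 8 = 1,411,200 bytes/s.
Capacity = 8 × 1,000,000,000 = 8,000,000,000 bytes.
8,000,000,000 / 1,411,200 ≈ 5668.93 s → 1.57 hours.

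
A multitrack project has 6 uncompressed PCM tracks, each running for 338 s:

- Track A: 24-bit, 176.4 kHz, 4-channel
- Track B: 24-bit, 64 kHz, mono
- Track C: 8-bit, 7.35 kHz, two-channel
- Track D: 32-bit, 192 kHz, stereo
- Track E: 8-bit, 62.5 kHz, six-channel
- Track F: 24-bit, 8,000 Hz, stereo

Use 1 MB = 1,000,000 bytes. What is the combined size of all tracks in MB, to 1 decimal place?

1447.5 MB

Track A: 176,400 × 338 × 3 × 4 = 715,478,400 bytes.
Track B: 64,000 × 338 × 3 × 1 = 64,896,000 bytes.
Track C: 7,350 × 338 × 1 × 2 = 4,968,600 bytes.
Track D: 192,000 × 338 × 4 × 2 = 519,168,000 bytes.
Track E: 62,500 × 338 × 1 × 6 = 126,750,000 bytes.
Track F: 8,000 × 338 × 3 × 2 = 16,224,000 bytes.
Total = 1,447,485,000 bytes = 1447.5 MB.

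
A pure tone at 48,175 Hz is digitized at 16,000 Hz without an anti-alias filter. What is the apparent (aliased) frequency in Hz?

175 Hz

Nyquist = 16,000/2 = 8,000 Hz; 48,175 Hz exceeds it.
Alias = |48,175 − 3×16,000| = |48,175 − 48,000| = 175 Hz.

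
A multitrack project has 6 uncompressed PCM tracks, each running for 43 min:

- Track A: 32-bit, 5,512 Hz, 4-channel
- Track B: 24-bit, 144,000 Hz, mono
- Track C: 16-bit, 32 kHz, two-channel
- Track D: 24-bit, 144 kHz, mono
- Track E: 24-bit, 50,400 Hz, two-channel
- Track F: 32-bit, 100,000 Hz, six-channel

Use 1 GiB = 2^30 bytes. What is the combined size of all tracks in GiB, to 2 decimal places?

43 min = 2,580 s.
Track A: 5,512 × 2,580 × 4 × 4 = 227,535,360 bytes.
Track B: 144,000 × 2,580 × 3 × 1 = 1,114,560,000 bytes.
Track C: 32,000 × 2,580 × 2 × 2 = 330,240,000 bytes.
Track D: 144,000 × 2,580 × 3 × 1 = 1,114,560,000 bytes.
Track E: 50,400 × 2,580 × 3 × 2 = 780,192,000 bytes.
Track F: 100,000 × 2,580 × 4 × 6 = 6,192,000,000 bytes.
Total = 9,759,087,360 bytes = 9.09 GiB.

9.09 GiB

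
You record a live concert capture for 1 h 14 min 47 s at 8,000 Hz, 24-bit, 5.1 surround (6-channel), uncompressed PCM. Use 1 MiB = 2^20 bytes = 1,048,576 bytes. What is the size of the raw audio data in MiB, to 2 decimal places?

Duration = 1 h 14 min 47 s = 4,487 s.
Bytes = 8,000 samples/s × 4,487 s × 3 bytes/sample × 6 ch = 646,128,000 bytes.
646,128,000 / 1,048,576 = 616.20 MiB.

616.20 MiB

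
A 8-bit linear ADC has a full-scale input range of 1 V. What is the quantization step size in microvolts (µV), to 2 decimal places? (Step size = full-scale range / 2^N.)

3906.25 µV

1 V / 2^8 = 1 / 256 V = 3906.25 µV.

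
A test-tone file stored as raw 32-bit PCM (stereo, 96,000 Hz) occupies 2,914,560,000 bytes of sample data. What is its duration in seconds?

3,795 seconds

Byte rate = 96,000 × 4 × 2 = 768,000 bytes/s.
Duration = 2,914,560,000 / 768,000 = 3,795 s.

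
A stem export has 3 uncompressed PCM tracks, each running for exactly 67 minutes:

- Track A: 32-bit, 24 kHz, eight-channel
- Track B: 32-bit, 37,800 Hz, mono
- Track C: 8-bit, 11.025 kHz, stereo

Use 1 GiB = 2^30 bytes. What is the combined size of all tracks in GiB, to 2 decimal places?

exactly 67 minutes = 4,020 s.
Track A: 24,000 × 4,020 × 4 × 8 = 3,087,360,000 bytes.
Track B: 37,800 × 4,020 × 4 × 1 = 607,824,000 bytes.
Track C: 11,025 × 4,020 × 1 × 2 = 88,641,000 bytes.
Total = 3,783,825,000 bytes = 3.52 GiB.

3.52 GiB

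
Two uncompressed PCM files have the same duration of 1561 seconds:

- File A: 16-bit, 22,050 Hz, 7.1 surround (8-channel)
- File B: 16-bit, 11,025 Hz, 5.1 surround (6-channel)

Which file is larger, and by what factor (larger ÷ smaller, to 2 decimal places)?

File A, by a factor of 2.67

File A: 22,050 × 2 × 8 = 352,800 bytes/s.
File B: 11,025 × 2 × 6 = 132,300 bytes/s.
File A is larger; ratio = 550,720,800 / 206,520,300 = 2.67.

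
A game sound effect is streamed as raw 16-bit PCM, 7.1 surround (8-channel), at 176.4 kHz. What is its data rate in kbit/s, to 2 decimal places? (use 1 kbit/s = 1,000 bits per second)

Bit rate = 176,400 × 16 × 8 = 22,579,200 bits/s.
= 22579.20 kbit/s.

22579.20 kbit/s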